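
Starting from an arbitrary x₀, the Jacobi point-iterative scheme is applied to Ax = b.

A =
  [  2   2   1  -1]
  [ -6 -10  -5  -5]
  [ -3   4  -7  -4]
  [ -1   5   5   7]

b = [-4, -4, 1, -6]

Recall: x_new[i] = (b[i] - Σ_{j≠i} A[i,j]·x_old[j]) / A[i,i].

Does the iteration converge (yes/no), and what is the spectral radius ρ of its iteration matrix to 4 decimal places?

Let D = diag(2, -10, -7, 7); L, U the strict triangles.
Jacobi: T = -D⁻¹(L+U), T[1,3] = -(-5)/(-10) = -0.5000; T[1,1] = 0.
  T[0,:] = [+0.0000, -1.0000, -0.5000, +0.5000]
  T[1,:] = [-0.6000, +0.0000, -0.5000, -0.5000]
  T[2,:] = [-0.4286, +0.5714, +0.0000, -0.5714]
  T[3,:] = [+0.1429, -0.7143, -0.7143, +0.0000]
eigenvalue magnitudes: 1.3039, 0.9522, 0.3518, 0.0000.
ρ(T) = max|λ| = 1.3039; 1.3039 > 1 ⇒ diverges.

no, ρ = 1.3039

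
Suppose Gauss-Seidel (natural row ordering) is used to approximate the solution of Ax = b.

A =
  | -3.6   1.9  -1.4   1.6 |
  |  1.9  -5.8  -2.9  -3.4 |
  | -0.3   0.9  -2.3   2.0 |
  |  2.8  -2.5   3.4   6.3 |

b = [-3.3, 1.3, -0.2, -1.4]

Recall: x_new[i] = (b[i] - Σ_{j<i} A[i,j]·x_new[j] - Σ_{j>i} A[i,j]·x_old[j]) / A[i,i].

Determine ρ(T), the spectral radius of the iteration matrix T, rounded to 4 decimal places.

0.6810

Write A = D+L+U with D = diag(-3.6, -5.8, -2.3, 6.3).
GS T = -(D+L)⁻¹U: row 0 first, T[0,1] = -(1.9)/(-3.6) = +0.5278; later rows by forward substitution.
  T[0,:] = [+0.0000, +0.5278, -0.3889, +0.4444]
  T[1,:] = [+0.0000, +0.1729, -0.6274, -0.4406]
  T[2,:] = [+0.0000, -0.0012, -0.1948, +0.6392]
  T[3,:] = [+0.0000, -0.1653, +0.0290, -0.7173]
moduli |λ_i(T)| = 0.6810, 0.4172, 0.3590, 0.0000.
ρ = 0.6810; 0.6810 < 1, so it converges for any x₀.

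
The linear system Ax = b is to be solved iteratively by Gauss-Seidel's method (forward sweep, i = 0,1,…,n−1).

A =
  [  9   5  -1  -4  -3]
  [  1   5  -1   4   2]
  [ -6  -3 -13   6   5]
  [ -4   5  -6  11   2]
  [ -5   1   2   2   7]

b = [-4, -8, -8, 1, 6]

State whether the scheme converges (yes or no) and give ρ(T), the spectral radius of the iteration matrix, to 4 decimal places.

no, ρ = 1.1236

Diagonal D = diag(9, 5, -13, 11, 7); L, U strict lower/upper.
Gauss-Seidel: T = -(D+L)⁻¹U, row 0 first, T[0,4] = -(-3)/(9) = +0.3333; later rows by forward substitution.
  T[0,:] = [+0.0000 -0.5556 +0.1111 +0.4444 +0.3333]
  T[1,:] = [+0.0000 +0.1111 +0.1778 -0.8889 -0.4667]
  T[2,:] = [+0.0000 +0.2308 -0.0923 +0.4615 +0.3385]
  T[3,:] = [+0.0000 -0.1267 -0.0908 +0.8174 +0.3361]
  T[4,:] = [+0.0000 -0.4424 +0.1063 +0.0790 +0.1120]
eigenvalue magnitudes: 1.1236, 0.4146, 0.1240, 0.1153, 0.0000.
ρ = 1.1236; 1.1236 > 1 ⇒ diverges.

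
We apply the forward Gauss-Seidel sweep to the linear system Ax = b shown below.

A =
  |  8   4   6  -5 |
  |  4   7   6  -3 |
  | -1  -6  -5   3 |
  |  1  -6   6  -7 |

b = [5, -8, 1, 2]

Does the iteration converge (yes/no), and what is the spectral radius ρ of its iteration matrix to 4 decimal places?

no, ρ = 1.2184

A = D + L + U where D = diag(8, 7, -5, -7).
GS T = -(D+L)⁻¹U: row 0 first, T[0,3] = -(-5)/(8) = +0.6250; later rows by forward substitution.
  T[0,:] = [+0.0000, -0.5000, -0.7500, +0.6250]
  T[1,:] = [+0.0000, +0.2857, -0.4286, +0.0714]
  T[2,:] = [+0.0000, -0.2429, +0.6643, +0.3893]
  T[3,:] = [+0.0000, -0.5245, +0.8296, +0.3617]
|eigenvalues of T|: 1.2184, 0.1736, 0.1736, 0.0000.
ρ = 1.2184; 1.2184 > 1 ⇒ diverges.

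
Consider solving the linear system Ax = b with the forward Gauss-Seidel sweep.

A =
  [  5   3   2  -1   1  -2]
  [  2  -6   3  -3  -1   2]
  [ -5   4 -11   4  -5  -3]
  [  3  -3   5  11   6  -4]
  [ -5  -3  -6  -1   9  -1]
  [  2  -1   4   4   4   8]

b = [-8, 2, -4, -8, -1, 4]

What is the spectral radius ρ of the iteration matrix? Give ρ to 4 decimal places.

Write A = D+L+U with D = diag(5, -6, -11, 11, 9, 8).
GS T = -(D+L)⁻¹U: row 0 first, T[0,5] = -(-2)/(5) = +0.4000; later rows by forward substitution.
  T[0,:] = [+0.0000 -0.6000 -0.4000 +0.2000 -0.2000 +0.4000]
  T[1,:] = [+0.0000 -0.2000 +0.3667 -0.4333 -0.2333 +0.4667]
  T[2,:] = [+0.0000 +0.2000 +0.3152 +0.1152 -0.4485 -0.2848]
  T[3,:] = [+0.0000 +0.0182 +0.0658 -0.2251 -0.3507 +0.5113]
  T[4,:] = [+0.0000 -0.2646 +0.1174 +0.0184 -0.5268 +0.3558]
  T[5,:] = [+0.0000 +0.1482 -0.1034 -0.0584 +0.6838 -0.3328]
|eigenvalues of T|: 1.1702, 0.4548, 0.3863, 0.3863, 0.0208, 0.0000.
ρ(T) = max|λ| = 1.1702; 1.1702 > 1 ⇒ diverges.

1.1702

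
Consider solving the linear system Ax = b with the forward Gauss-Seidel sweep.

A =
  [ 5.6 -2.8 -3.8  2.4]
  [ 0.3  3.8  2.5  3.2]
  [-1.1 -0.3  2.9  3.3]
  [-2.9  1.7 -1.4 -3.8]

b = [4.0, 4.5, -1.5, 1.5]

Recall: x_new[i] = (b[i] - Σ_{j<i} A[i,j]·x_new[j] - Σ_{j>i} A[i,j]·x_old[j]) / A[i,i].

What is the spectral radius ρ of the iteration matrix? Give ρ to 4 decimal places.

1.4660

Write A = D+L+U with D = diag(5.6, 3.8, 2.9, -3.8).
Gauss-Seidel: T = -(D+L)⁻¹U, row 0 first, T[0,1] = -(-2.8)/(5.6) = +0.5000; later rows by forward substitution.
  T[0,:] = [+0.0000  +0.5000  +0.6786  -0.4286]
  T[1,:] = [+0.0000  -0.0395  -0.7115  -0.8083]
  T[2,:] = [+0.0000  +0.1856  +0.1838  -1.3841]
  T[3,:] = [+0.0000  -0.4676  -0.9039  +0.4754]
|roots of det(T-λI)|: 1.4660, 1.0347, 0.1883, 0.0000.
spectral radius ρ = 1.4660; 1.4660 > 1: divergent.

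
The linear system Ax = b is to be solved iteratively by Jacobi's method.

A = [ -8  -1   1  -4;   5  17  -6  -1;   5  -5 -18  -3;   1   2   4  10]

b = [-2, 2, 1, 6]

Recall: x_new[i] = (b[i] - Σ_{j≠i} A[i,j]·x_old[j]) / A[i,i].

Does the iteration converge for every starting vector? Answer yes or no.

Let D = diag(-8, 17, -18, 10); L, U the strict triangles.
Jacobi T = -D⁻¹(L+U): T[3,0] = -(1)/(10) = -0.1000; T[3,3] = 0.
  T[0,:] = [+0.0000 -0.1250 +0.1250 -0.5000]
  T[1,:] = [-0.2941 +0.0000 +0.3529 +0.0588]
  T[2,:] = [+0.2778 -0.2778 +0.0000 -0.1667]
  T[3,:] = [-0.1000 -0.2000 -0.4000 +0.0000]
moduli |λ_i(T)| = 0.5192, 0.3864, 0.3740, 0.3740.
ρ = 0.5192; 0.5192 < 1 ⇒ converges.

yes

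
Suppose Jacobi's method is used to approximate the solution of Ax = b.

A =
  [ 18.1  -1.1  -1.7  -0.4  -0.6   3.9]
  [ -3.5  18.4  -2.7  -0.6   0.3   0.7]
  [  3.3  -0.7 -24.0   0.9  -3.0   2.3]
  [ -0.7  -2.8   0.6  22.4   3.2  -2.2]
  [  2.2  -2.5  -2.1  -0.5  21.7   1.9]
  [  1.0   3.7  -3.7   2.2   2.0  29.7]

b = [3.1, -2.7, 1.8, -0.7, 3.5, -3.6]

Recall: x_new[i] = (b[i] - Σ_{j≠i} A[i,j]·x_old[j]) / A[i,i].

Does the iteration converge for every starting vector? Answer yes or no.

Let D = diag(18.1, 18.4, -24, 22.4, 21.7, 29.7); L, U the strict triangles.
T_J = -D⁻¹(L+U): T[1,4] = -(0.3)/(18.4) = -0.0163; T[1,1] = 0.
  T[0,:] = [+0.0000, +0.0608, +0.0939, +0.0221, +0.0331, -0.2155]
  T[1,:] = [+0.1902, +0.0000, +0.1467, +0.0326, -0.0163, -0.0380]
  T[2,:] = [+0.1375, -0.0292, +0.0000, +0.0375, -0.1250, +0.0958]
  T[3,:] = [+0.0312, +0.1250, -0.0268, +0.0000, -0.1429, +0.0982]
  T[4,:] = [-0.1014, +0.1152, +0.0968, +0.0230, +0.0000, -0.0876]
  T[5,:] = [-0.0337, -0.1246, +0.1246, -0.0741, -0.0673, +0.0000]
|λ(T)| sorted: 0.2346, 0.1968, 0.1493, 0.1493, 0.1096, 0.1096.
ρ(T) = max|λ| = 0.2346; 0.2346 < 1, so it converges for any x₀.

yes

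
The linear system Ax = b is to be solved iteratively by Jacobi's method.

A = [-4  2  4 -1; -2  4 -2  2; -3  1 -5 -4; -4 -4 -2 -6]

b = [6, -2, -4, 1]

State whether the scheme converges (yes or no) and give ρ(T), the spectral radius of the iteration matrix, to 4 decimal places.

Diagonal D = diag(-4, 4, -5, -6); L, U strict lower/upper.
T_J = -D⁻¹(L+U): T[1,0] = -(-2)/(4) = +0.5000; T[1,1] = 0.
  T[0,:] = [+0.0000  +0.5000  +1.0000  -0.2500]
  T[1,:] = [+0.5000  +0.0000  +0.5000  -0.5000]
  T[2,:] = [-0.6000  +0.2000  +0.0000  -0.8000]
  T[3,:] = [-0.6667  -0.6667  -0.3333  +0.0000]
moduli |λ_i(T)| = 1.2653, 0.8299, 0.8299, 0.5642.
spectral radius ρ = 1.2653; 1.2653 > 1 ⇒ diverges.

no, ρ = 1.2653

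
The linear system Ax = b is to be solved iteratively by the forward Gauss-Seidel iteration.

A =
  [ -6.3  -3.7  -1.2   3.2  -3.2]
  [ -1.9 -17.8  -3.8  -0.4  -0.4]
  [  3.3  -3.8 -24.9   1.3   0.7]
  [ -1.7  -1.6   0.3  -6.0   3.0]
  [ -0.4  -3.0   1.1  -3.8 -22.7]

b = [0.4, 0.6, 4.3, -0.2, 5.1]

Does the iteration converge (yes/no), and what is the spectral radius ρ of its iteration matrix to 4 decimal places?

Split A = D + L + U, D = diag(-6.3, -17.8, -24.9, -6, -22.7).
T_GS = -(D+L)⁻¹U: row 0 first, T[0,4] = -(-3.2)/(-6.3) = -0.5079; later rows by forward substitution.
  T[0,:] = [+0.0000 -0.5873 -0.1905 +0.5079 -0.5079]
  T[1,:] = [+0.0000 +0.0627 -0.1932 -0.0767 +0.0317]
  T[2,:] = [+0.0000 -0.0874 +0.0042 +0.1312 -0.0440]
  T[3,:] = [+0.0000 +0.1453 +0.1057 -0.1169 +0.6332]
  T[4,:] = [+0.0000 -0.0265 +0.0114 +0.0271 -0.1034]
|λ(T)| sorted: 0.2683, 0.1516, 0.0602, 0.0235, 0.0000.
ρ(T) = max|λ| = 0.2683; 0.2683 < 1 ⇒ converges.

yes, ρ = 0.2683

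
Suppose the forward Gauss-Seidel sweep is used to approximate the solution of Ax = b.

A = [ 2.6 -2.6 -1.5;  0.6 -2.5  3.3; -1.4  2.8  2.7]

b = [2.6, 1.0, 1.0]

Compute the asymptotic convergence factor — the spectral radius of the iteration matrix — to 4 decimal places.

1.4465

Diagonal D = diag(2.6, -2.5, 2.7); L, U strict lower/upper.
Gauss-Seidel: T = -(D+L)⁻¹U, row 0 first, T[0,2] = -(-1.5)/(2.6) = +0.5769; later rows by forward substitution.
  T[0,:] = [+0.0000, +1.0000, +0.5769]
  T[1,:] = [+0.0000, +0.2400, +1.4585]
  T[2,:] = [+0.0000, +0.2696, -1.2133]
moduli |λ_i(T)| = 1.4465, 0.4732, 0.0000.
ρ(T) = max|λ| = 1.4465; 1.4465 > 1: divergent.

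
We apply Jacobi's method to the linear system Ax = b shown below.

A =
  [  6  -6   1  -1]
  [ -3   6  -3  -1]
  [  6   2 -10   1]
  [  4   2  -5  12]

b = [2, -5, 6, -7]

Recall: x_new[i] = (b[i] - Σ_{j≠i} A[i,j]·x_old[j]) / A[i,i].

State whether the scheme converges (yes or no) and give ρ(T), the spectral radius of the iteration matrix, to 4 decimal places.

yes, ρ = 0.8792

Let D = diag(6, 6, -10, 12); L, U the strict triangles.
Jacobi: T = -D⁻¹(L+U), T[2,0] = -(6)/(-10) = +0.6000; T[2,2] = 0.
  T[0,:] = [+0.0000, +1.0000, -0.1667, +0.1667]
  T[1,:] = [+0.5000, +0.0000, +0.5000, +0.1667]
  T[2,:] = [+0.6000, +0.2000, +0.0000, +0.1000]
  T[3,:] = [-0.3333, -0.1667, +0.4167, +0.0000]
|eigenvalues of T|: 0.8792, 0.5339, 0.5339, 0.0351.
ρ = 0.8792; 0.8792 < 1 ⇒ converges.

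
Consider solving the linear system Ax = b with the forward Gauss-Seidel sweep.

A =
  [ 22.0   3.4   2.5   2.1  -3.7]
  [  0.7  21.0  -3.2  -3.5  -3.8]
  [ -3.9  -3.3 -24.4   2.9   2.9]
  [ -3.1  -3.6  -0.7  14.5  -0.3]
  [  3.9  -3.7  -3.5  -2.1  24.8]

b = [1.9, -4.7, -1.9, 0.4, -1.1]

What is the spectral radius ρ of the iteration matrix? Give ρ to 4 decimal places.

Split A = D + L + U, D = diag(22, 21, -24.4, 14.5, 24.8).
GS T = -(D+L)⁻¹U: row 0 first, T[0,2] = -(2.5)/(22) = -0.1136; later rows by forward substitution.
  T[0,:] = [+0.0000  -0.1545  -0.1136  -0.0955  +0.1682]
  T[1,:] = [+0.0000  +0.0052  +0.1562  +0.1698  +0.1753]
  T[2,:] = [+0.0000  +0.0240  -0.0030  +0.1111  +0.0683]
  T[3,:] = [+0.0000  -0.0306  +0.0143  +0.0271  +0.1035]
  T[4,:] = [+0.0000  +0.0259  +0.0420  +0.0583  +0.0181]
|λ(T)| sorted: 0.1505, 0.0813, 0.0273, 0.0273, 0.0000.
spectral radius ρ = 0.1505; 0.1505 < 1, so it converges for any x₀.

0.1505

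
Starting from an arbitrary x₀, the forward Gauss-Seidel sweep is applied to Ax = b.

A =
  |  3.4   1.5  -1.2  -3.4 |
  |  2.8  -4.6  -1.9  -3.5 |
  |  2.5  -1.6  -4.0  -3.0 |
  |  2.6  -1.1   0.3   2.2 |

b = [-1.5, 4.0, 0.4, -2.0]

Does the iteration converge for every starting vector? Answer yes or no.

A = D + L + U where D = diag(3.4, -4.6, -4, 2.2).
Gauss-Seidel: T = -(D+L)⁻¹U, row 0 first, T[0,2] = -(-1.2)/(3.4) = +0.3529; later rows by forward substitution.
  T[0,:] = [+0.0000 -0.4412 +0.3529 +1.0000]
  T[1,:] = [+0.0000 -0.2685 -0.1982 -0.1522]
  T[2,:] = [+0.0000 -0.1683 +0.2999 -0.0641]
  T[3,:] = [+0.0000 +0.4101 -0.5571 -1.2492]
|roots of det(T-λI)|: 1.2121, 0.3679, 0.3622, 0.0000.
spectral radius ρ = 1.2121; 1.2121 > 1: divergent.

no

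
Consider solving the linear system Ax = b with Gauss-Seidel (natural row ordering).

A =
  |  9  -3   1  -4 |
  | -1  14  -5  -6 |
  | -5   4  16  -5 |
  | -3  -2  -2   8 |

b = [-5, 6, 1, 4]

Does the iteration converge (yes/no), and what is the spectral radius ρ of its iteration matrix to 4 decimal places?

Write A = D+L+U with D = diag(9, 14, 16, 8).
T_GS = -(D+L)⁻¹U: row 0 first, T[0,2] = -(1)/(9) = -0.1111; later rows by forward substitution.
  T[0,:] = [+0.0000 +0.3333 -0.1111 +0.4444]
  T[1,:] = [+0.0000 +0.0238 +0.3492 +0.4603]
  T[2,:] = [+0.0000 +0.0982 -0.1220 +0.3363]
  T[3,:] = [+0.0000 +0.1555 +0.0151 +0.3658]
|λ(T)| sorted: 0.5721, 0.1562, 0.1562, 0.0000.
ρ = 0.5721; 0.5721 < 1: convergent.

yes, ρ = 0.5721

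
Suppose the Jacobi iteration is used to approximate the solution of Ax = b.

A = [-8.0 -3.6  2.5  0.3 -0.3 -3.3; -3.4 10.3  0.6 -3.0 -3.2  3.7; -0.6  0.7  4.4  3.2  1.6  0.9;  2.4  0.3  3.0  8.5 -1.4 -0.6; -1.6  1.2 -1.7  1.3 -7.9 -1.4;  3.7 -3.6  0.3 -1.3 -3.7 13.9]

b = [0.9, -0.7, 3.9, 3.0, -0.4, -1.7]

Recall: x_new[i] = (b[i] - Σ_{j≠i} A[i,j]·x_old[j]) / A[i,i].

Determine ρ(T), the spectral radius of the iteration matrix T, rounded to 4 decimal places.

0.8649

Split A = D + L + U, D = diag(-8, 10.3, 4.4, 8.5, -7.9, 13.9).
T_J = -D⁻¹(L+U): T[2,1] = -(0.7)/(4.4) = -0.1591; T[2,2] = 0.
  T[0,:] = [+0.0000, -0.4500, +0.3125, +0.0375, -0.0375, -0.4125]
  T[1,:] = [+0.3301, +0.0000, -0.0583, +0.2913, +0.3107, -0.3592]
  T[2,:] = [+0.1364, -0.1591, +0.0000, -0.7273, -0.3636, -0.2045]
  T[3,:] = [-0.2824, -0.0353, -0.3529, +0.0000, +0.1647, +0.0706]
  T[4,:] = [-0.2025, +0.1519, -0.2152, +0.1646, +0.0000, -0.1772]
  T[5,:] = [-0.2662, +0.2590, -0.0216, +0.0935, +0.2662, +0.0000]
eigenvalue magnitudes: 0.8649, 0.4676, 0.4676, 0.4396, 0.4396, 0.3516.
spectral radius ρ = 0.8649; 0.8649 < 1: convergent.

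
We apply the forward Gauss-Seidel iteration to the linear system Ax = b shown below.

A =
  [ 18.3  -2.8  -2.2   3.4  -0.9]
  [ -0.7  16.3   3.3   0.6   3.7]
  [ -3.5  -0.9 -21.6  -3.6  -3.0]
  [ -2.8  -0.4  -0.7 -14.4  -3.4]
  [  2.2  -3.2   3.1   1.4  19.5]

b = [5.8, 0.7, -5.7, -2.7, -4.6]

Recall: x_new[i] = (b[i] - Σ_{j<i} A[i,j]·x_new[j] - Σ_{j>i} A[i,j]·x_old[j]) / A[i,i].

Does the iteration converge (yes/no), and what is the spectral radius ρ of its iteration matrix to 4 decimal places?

yes, ρ = 0.1656

Let D = diag(18.3, 16.3, -21.6, -14.4, 19.5); L, U the strict triangles.
T_GS = -(D+L)⁻¹U: row 0 first, T[0,1] = -(-2.8)/(18.3) = +0.1530; later rows by forward substitution.
  T[0,:] = [+0.0000, +0.1530, +0.1202, -0.1858, +0.0492]
  T[1,:] = [+0.0000, +0.0066, -0.1973, -0.0448, -0.2249]
  T[2,:] = [+0.0000, -0.0251, -0.0113, -0.1347, -0.1375]
  T[3,:] = [+0.0000, -0.0287, -0.0173, +0.0439, -0.2327]
  T[4,:] = [+0.0000, -0.0101, -0.0429, +0.0319, -0.0039]
moduli |λ_i(T)| = 0.1656, 0.1252, 0.1252, 0.0530, 0.0000.
ρ(T) = max|λ| = 0.1656; 0.1656 < 1, so it converges for any x₀.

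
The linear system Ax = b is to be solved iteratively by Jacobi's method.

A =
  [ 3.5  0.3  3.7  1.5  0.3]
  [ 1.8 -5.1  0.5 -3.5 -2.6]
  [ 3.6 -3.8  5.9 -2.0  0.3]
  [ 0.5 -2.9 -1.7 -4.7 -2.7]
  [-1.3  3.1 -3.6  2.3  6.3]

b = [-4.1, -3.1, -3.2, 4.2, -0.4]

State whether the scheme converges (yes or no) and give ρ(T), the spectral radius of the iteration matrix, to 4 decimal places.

no, ρ = 1.2458

Diagonal D = diag(3.5, -5.1, 5.9, -4.7, 6.3); L, U strict lower/upper.
Jacobi T = -D⁻¹(L+U): T[2,3] = -(-2)/(5.9) = +0.3390; T[2,2] = 0.
  T[0,:] = [+0.0000  -0.0857  -1.0571  -0.4286  -0.0857]
  T[1,:] = [+0.3529  +0.0000  +0.0980  -0.6863  -0.5098]
  T[2,:] = [-0.6102  +0.6441  +0.0000  +0.3390  -0.0508]
  T[3,:] = [+0.1064  -0.6170  -0.3617  +0.0000  -0.5745]
  T[4,:] = [+0.2063  -0.4921  +0.5714  -0.3651  +0.0000]
|λ(T)| sorted: 1.2458, 0.7332, 0.6562, 0.6562, 0.5605.
ρ(T) = max|λ| = 1.2458; 1.2458 > 1: divergent.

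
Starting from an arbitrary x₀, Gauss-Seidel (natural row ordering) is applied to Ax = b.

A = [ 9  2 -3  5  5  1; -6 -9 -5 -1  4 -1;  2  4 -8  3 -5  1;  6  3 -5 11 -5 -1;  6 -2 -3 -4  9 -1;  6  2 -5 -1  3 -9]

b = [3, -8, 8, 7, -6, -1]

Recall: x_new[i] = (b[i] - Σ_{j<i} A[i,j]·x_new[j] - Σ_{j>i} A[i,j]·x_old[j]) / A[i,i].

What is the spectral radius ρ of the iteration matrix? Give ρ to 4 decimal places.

1.2423

Let D = diag(9, -9, -8, 11, 9, -9); L, U the strict triangles.
Gauss-Seidel: T = -(D+L)⁻¹U, row 0 first, T[0,2] = -(-3)/(9) = +0.3333; later rows by forward substitution.
  T[0,:] = [+0.0000 -0.2222 +0.3333 -0.5556 -0.5556 -0.1111]
  T[1,:] = [+0.0000 +0.1481 -0.7778 +0.2593 +0.8148 -0.0370]
  T[2,:] = [+0.0000 +0.0185 -0.3056 +0.3657 -0.3565 +0.0787]
  T[3,:] = [+0.0000 +0.0892 -0.1086 +0.3986 +0.3733 +0.1974]
  T[4,:] = [+0.0000 +0.2269 -0.5452 +0.7270 +0.5985 +0.2909]
  T[5,:] = [+0.0000 -0.0598 +0.0495 -0.3179 +0.1668 -0.0510]
|λ(T)| sorted: 1.2423, 0.5197, 0.1580, 0.1236, 0.1236, 0.0000.
spectral radius ρ = 1.2423; 1.2423 > 1: divergent.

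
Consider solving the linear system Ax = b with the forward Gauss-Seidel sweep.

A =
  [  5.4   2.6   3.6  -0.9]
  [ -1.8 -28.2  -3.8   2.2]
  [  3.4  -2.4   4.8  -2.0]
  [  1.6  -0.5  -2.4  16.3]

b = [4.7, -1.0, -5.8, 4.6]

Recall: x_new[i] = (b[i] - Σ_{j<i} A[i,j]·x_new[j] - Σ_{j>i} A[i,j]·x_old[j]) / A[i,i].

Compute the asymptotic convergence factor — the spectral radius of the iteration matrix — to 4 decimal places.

0.4486

Let D = diag(5.4, -28.2, 4.8, 16.3); L, U the strict triangles.
Gauss-Seidel: T = -(D+L)⁻¹U, row 0 first, T[0,2] = -(3.6)/(5.4) = -0.6667; later rows by forward substitution.
  T[0,:] = [+0.0000  -0.4815  -0.6667  +0.1667]
  T[1,:] = [+0.0000  +0.0307  -0.0922  +0.0674]
  T[2,:] = [+0.0000  +0.3564  +0.4261  +0.3323]
  T[3,:] = [+0.0000  +0.1007  +0.1254  +0.0346]
|λ(T)| sorted: 0.4486, 0.1013, 0.0584, 0.0000.
ρ(T) = max|λ| = 0.4486; 0.4486 < 1, so it converges for any x₀.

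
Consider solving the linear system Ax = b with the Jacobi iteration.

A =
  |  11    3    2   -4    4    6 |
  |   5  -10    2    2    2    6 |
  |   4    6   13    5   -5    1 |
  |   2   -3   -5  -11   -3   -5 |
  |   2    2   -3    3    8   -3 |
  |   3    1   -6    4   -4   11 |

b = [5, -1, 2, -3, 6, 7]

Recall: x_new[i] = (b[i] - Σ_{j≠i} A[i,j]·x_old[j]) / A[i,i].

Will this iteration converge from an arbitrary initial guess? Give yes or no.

Diagonal D = diag(11, -10, 13, -11, 8, 11); L, U strict lower/upper.
T_J = -D⁻¹(L+U): T[4,5] = -(-3)/(8) = +0.3750; T[4,4] = 0.
  T[0,:] = [+0.0000, -0.2727, -0.1818, +0.3636, -0.3636, -0.5455]
  T[1,:] = [+0.5000, +0.0000, +0.2000, +0.2000, +0.2000, +0.6000]
  T[2,:] = [-0.3077, -0.4615, +0.0000, -0.3846, +0.3846, -0.0769]
  T[3,:] = [+0.1818, -0.2727, -0.4545, +0.0000, -0.2727, -0.4545]
  T[4,:] = [-0.2500, -0.2500, +0.3750, -0.3750, +0.0000, +0.3750]
  T[5,:] = [-0.2727, -0.0909, +0.5455, -0.3636, +0.3636, +0.0000]
|eigenvalues of T|: 1.3181, 0.6570, 0.6570, 0.4432, 0.4432, 0.2581.
ρ(T) = max|λ| = 1.3181; 1.3181 > 1 ⇒ diverges.

no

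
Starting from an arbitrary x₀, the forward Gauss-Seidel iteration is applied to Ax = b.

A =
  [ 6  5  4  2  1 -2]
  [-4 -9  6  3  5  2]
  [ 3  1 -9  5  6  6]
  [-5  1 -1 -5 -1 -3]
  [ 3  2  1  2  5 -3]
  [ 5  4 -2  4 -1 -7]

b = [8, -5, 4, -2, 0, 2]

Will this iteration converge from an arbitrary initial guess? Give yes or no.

no

A = D + L + U where D = diag(6, -9, -9, -5, 5, -7).
GS T = -(D+L)⁻¹U: row 0 first, T[0,1] = -(5)/(6) = -0.8333; later rows by forward substitution.
  T[0,:] = [+0.0000 -0.8333 -0.6667 -0.3333 -0.1667 +0.3333]
  T[1,:] = [+0.0000 +0.3704 +0.9630 +0.4815 +0.6296 +0.0741]
  T[2,:] = [+0.0000 -0.2366 -0.1152 +0.4979 +0.6811 +0.7860]
  T[3,:] = [+0.0000 +0.9547 +0.8823 +0.3300 -0.0436 -1.0757]
  T[4,:] = [+0.0000 +0.0173 -0.3151 -0.2242 -0.2706 +0.6435]
  T[5,:] = [+0.0000 +0.2271 +0.6562 +0.1154 +0.0599 -0.6508]
|λ(T)| sorted: 1.2063, 0.8062, 0.8062, 0.1837, 0.1837, 0.0000.
ρ(T) = max|λ| = 1.2063; 1.2063 > 1 ⇒ diverges.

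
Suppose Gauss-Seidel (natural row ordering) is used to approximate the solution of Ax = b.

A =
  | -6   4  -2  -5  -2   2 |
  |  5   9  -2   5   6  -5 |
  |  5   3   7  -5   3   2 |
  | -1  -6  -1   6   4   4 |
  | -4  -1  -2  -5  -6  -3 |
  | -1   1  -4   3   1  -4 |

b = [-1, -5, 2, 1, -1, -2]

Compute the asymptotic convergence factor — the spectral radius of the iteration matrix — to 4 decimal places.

1.2795

Let D = diag(-6, 9, 7, 6, -6, -4); L, U the strict triangles.
GS T = -(D+L)⁻¹U: row 0 first, T[0,1] = -(4)/(-6) = +0.6667; later rows by forward substitution.
  T[0,:] = [+0.0000 +0.6667 -0.3333 -0.8333 -0.3333 +0.3333]
  T[1,:] = [+0.0000 -0.3704 +0.4074 -0.0926 -0.4815 +0.3704]
  T[2,:] = [+0.0000 -0.3175 +0.0635 +1.3492 +0.0159 -0.6825]
  T[3,:] = [+0.0000 -0.3122 +0.3624 -0.0066 -1.2011 -0.3545]
  T[4,:] = [+0.0000 -0.0168 -0.1689 +0.1268 +1.2981 -0.2610]
  T[5,:] = [+0.0000 -0.1801 +0.3513 -1.1373 -0.6292 +0.3607]
moduli |λ_i(T)| = 1.2795, 0.9126, 0.7013, 0.1038, 0.1038, 0.0000.
ρ = 1.2795; 1.2795 > 1: divergent.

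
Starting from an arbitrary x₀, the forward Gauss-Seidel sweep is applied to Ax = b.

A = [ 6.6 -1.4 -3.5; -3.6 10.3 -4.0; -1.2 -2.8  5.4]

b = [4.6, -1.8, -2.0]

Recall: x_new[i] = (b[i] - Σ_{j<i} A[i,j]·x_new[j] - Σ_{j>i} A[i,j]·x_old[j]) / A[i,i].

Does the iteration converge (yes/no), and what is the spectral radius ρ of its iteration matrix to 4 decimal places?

yes, ρ = 0.5244

Let D = diag(6.6, 10.3, 5.4); L, U the strict triangles.
GS T = -(D+L)⁻¹U: row 0 first, T[0,1] = -(-1.4)/(6.6) = +0.2121; later rows by forward substitution.
  T[0,:] = [+0.0000  +0.2121  +0.5303]
  T[1,:] = [+0.0000  +0.0741  +0.5737]
  T[2,:] = [+0.0000  +0.0856  +0.4153]
moduli |λ_i(T)| = 0.5244, 0.0349, 0.0000.
ρ(T) = max|λ| = 0.5244; 0.5244 < 1, so it converges for any x₀.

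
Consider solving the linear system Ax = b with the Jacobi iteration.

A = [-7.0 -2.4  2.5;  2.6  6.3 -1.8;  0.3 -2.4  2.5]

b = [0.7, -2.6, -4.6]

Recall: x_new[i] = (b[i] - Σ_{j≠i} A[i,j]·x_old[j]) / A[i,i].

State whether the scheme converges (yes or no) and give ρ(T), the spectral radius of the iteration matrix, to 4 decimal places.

yes, ρ = 0.7404

A = D + L + U where D = diag(-7, 6.3, 2.5).
T_J = -D⁻¹(L+U): T[0,1] = -(-2.4)/(-7) = -0.3429; T[0,0] = 0.
  T[0,:] = [+0.0000, -0.3429, +0.3571]
  T[1,:] = [-0.4127, +0.0000, +0.2857]
  T[2,:] = [-0.1200, +0.9600, +0.0000]
|λ(T)| sorted: 0.7404, 0.4186, 0.4186.
ρ = 0.7404; 0.7404 < 1 ⇒ converges.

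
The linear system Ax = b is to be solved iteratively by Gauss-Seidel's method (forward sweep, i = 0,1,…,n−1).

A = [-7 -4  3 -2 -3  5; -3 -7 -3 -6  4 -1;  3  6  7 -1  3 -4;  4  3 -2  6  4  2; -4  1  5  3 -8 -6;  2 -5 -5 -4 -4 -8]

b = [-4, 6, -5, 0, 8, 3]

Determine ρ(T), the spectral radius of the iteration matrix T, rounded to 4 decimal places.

Write A = D+L+U with D = diag(-7, -7, 7, 6, -8, -8).
Gauss-Seidel: T = -(D+L)⁻¹U, row 0 first, T[0,4] = -(-3)/(-7) = -0.4286; later rows by forward substitution.
  T[0,:] = [+0.0000 -0.5714 +0.4286 -0.2857 -0.4286 +0.7143]
  T[1,:] = [+0.0000 +0.2449 -0.6122 -0.7347 +0.7551 -0.4490]
  T[2,:] = [+0.0000 +0.0350 +0.3411 +0.8950 -0.8921 +0.6501]
  T[3,:] = [+0.0000 +0.2702 +0.1341 +0.8562 -1.0559 -0.3683]
  T[4,:] = [+0.0000 +0.4395 -0.0273 +0.9315 -0.6449 -0.8950]
  T[5,:] = [+0.0000 -0.6726 +0.2232 -1.0655 +0.8289 +0.6845]
|eigenvalues of T|: 1.3672, 0.8843, 0.8843, 0.2674, 0.0153, 0.0000.
spectral radius ρ = 1.3672; 1.3672 > 1: divergent.

1.3672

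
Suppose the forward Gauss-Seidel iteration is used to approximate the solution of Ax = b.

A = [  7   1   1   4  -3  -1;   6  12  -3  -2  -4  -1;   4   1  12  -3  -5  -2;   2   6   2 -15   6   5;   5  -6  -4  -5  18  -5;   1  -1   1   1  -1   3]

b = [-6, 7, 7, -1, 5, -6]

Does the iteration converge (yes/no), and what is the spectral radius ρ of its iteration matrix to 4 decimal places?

Diagonal D = diag(7, 12, 12, -15, 18, 3); L, U strict lower/upper.
T_GS = -(D+L)⁻¹U: row 0 first, T[0,4] = -(-3)/(7) = +0.4286; later rows by forward substitution.
  T[0,:] = [+0.0000  -0.1429  -0.1429  -0.5714  +0.4286  +0.1429]
  T[1,:] = [+0.0000  +0.0714  +0.3214  +0.4524  +0.1190  +0.0119]
  T[2,:] = [+0.0000  +0.0417  +0.0208  +0.4028  +0.2639  +0.1181]
  T[3,:] = [+0.0000  +0.0151  +0.1123  +0.1585  +0.5399  +0.3729]
  T[4,:] = [+0.0000  +0.0769  +0.1826  +0.4430  +0.1293  +0.3719]
  T[5,:] = [+0.0000  +0.0782  +0.1713  +0.3019  -0.3280  -0.0833]
|λ(T)| sorted: 0.8858, 0.2818, 0.2818, 0.1930, 0.0244, 0.0000.
spectral radius ρ = 0.8858; 0.8858 < 1 ⇒ converges.

yes, ρ = 0.8858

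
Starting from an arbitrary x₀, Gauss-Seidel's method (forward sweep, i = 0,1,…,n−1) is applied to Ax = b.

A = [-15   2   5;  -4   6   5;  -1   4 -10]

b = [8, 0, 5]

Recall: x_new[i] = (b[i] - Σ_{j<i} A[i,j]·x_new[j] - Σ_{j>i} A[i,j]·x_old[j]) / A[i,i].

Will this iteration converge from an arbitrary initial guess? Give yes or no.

yes

Write A = D+L+U with D = diag(-15, 6, -10).
T_GS = -(D+L)⁻¹U: row 0 first, T[0,2] = -(5)/(-15) = +0.3333; later rows by forward substitution.
  T[0,:] = [+0.0000 +0.1333 +0.3333]
  T[1,:] = [+0.0000 +0.0889 -0.6111]
  T[2,:] = [+0.0000 +0.0222 -0.2778]
|roots of det(T-λI)|: 0.2360, 0.0471, 0.0000.
ρ = 0.2360; 0.2360 < 1, so it converges for any x₀.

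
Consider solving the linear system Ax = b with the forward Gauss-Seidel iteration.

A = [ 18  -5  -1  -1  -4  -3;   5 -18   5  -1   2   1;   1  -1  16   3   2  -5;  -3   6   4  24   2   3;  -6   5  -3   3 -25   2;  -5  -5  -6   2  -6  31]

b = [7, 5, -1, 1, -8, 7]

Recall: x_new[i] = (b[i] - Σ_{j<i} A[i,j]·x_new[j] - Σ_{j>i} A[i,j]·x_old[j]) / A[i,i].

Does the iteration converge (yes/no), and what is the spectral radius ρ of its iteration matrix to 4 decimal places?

A = D + L + U where D = diag(18, -18, 16, 24, -25, 31).
T_GS = -(D+L)⁻¹U: row 0 first, T[0,3] = -(-1)/(18) = +0.0556; later rows by forward substitution.
  T[0,:] = [+0.0000 +0.2778 +0.0556 +0.0556 +0.2222 +0.1667]
  T[1,:] = [+0.0000 +0.0772 +0.2932 -0.0401 +0.1728 +0.1019]
  T[2,:] = [+0.0000 -0.0125 +0.0149 -0.1935 -0.1281 +0.3084]
  T[3,:] = [+0.0000 +0.0175 -0.0688 +0.0492 -0.0774 -0.1810]
  T[4,:] = [+0.0000 -0.0476 +0.0353 +0.0078 -0.0127 +0.0016]
  T[5,:] = [+0.0000 +0.0445 +0.0704 -0.0366 +0.0415 +0.1150]
eigenvalue magnitudes: 0.3330, 0.1438, 0.1438, 0.0475, 0.0475, 0.0000.
ρ(T) = max|λ| = 0.3330; 0.3330 < 1: convergent.

yes, ρ = 0.3330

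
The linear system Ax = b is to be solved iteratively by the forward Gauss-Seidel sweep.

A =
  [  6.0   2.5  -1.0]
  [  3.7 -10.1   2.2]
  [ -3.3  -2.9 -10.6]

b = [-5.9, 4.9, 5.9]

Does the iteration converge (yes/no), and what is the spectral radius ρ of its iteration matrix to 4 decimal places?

Split A = D + L + U, D = diag(6, -10.1, -10.6).
T_GS = -(D+L)⁻¹U: row 0 first, T[0,1] = -(2.5)/(6) = -0.4167; later rows by forward substitution.
  T[0,:] = [+0.0000 -0.4167 +0.1667]
  T[1,:] = [+0.0000 -0.1526 +0.2789]
  T[2,:] = [+0.0000 +0.1715 -0.1282]
|λ(T)| sorted: 0.3594, 0.0786, 0.0000.
ρ = 0.3594; 0.3594 < 1 ⇒ converges.

yes, ρ = 0.3594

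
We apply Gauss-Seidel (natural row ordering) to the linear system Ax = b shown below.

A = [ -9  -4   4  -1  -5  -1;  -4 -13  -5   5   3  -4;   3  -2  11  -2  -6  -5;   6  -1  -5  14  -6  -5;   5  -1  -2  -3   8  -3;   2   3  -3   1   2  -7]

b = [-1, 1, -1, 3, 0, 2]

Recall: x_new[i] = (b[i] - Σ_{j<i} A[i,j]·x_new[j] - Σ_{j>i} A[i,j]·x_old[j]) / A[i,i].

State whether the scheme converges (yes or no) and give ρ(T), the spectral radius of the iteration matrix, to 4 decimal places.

yes, ρ = 0.9060

Write A = D+L+U with D = diag(-9, -13, 11, 14, 8, -7).
Gauss-Seidel: T = -(D+L)⁻¹U, row 0 first, T[0,2] = -(4)/(-9) = +0.4444; later rows by forward substitution.
  T[0,:] = [+0.0000, -0.4444, +0.4444, -0.1111, -0.5556, -0.1111]
  T[1,:] = [+0.0000, +0.1368, -0.5214, +0.4188, +0.4017, -0.2735]
  T[2,:] = [+0.0000, +0.1461, -0.2160, +0.2883, +0.7700, +0.4351]
  T[3,:] = [+0.0000, +0.2524, -0.3049, +0.1805, +0.9704, +0.5406]
  T[4,:] = [+0.0000, +0.4260, -0.5113, +0.2615, +0.9538, +0.7218]
  T[5,:] = [+0.0000, +0.0268, -0.1935, +0.1247, +0.0946, -0.0520]
|λ(T)| sorted: 0.9060, 0.3942, 0.2112, 0.2112, 0.0896, 0.0000.
ρ = 0.9060; 0.9060 < 1 ⇒ converges.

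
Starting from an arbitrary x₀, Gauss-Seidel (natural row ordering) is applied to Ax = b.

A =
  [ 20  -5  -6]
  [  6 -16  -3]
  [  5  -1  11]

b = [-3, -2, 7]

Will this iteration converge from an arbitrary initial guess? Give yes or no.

Write A = D+L+U with D = diag(20, -16, 11).
GS T = -(D+L)⁻¹U: row 0 first, T[0,1] = -(-5)/(20) = +0.2500; later rows by forward substitution.
  T[0,:] = [+0.0000 +0.2500 +0.3000]
  T[1,:] = [+0.0000 +0.0938 -0.0750]
  T[2,:] = [+0.0000 -0.1051 -0.1432]
eigenvalue magnitudes: 0.1728, 0.1233, 0.0000.
ρ = 0.1728; 0.1728 < 1, so it converges for any x₀.

yes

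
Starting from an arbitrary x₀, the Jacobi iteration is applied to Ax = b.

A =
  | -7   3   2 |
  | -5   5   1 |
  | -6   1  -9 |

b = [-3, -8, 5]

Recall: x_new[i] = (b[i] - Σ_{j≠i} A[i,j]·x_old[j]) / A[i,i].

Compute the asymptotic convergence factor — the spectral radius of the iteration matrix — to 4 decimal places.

0.6028

Let D = diag(-7, 5, -9); L, U the strict triangles.
Jacobi: T = -D⁻¹(L+U), T[2,1] = -(1)/(-9) = +0.1111; T[2,2] = 0.
  T[0,:] = [+0.0000  +0.4286  +0.2857]
  T[1,:] = [+1.0000  +0.0000  -0.2000]
  T[2,:] = [-0.6667  +0.1111  +0.0000]
|roots of det(T-λI)|: 0.6028, 0.3840, 0.3840.
spectral radius ρ = 0.6028; 0.6028 < 1, so it converges for any x₀.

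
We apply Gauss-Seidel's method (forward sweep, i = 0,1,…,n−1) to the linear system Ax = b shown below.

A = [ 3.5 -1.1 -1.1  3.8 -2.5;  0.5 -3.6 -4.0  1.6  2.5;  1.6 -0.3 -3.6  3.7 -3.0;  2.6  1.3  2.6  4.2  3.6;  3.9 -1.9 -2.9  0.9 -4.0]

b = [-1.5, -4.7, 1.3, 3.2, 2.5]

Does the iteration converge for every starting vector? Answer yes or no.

A = D + L + U where D = diag(3.5, -3.6, -3.6, 4.2, -4).
GS T = -(D+L)⁻¹U: row 0 first, T[0,1] = -(-1.1)/(3.5) = +0.3143; later rows by forward substitution.
  T[0,:] = [+0.0000 +0.3143 +0.3143 -1.0857 +0.7143]
  T[1,:] = [+0.0000 +0.0437 -1.0675 +0.2937 +0.7937]
  T[2,:] = [+0.0000 +0.1360 +0.2286 +0.5208 -0.5820]
  T[3,:] = [+0.0000 -0.2923 -0.0057 +0.2588 -1.1847]
  T[4,:] = [+0.0000 +0.1213 +0.6464 -1.5174 +0.4748]
eigenvalue magnitudes: 1.6494, 0.7933, 0.4788, 0.4788, 0.0000.
ρ(T) = max|λ| = 1.6494; 1.6494 > 1, so it fails to converge.

no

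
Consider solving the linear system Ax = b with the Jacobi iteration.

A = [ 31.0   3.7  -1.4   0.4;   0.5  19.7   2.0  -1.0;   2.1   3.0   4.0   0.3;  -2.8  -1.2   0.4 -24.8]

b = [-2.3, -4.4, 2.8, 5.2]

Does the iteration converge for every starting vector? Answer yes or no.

yes

A = D + L + U where D = diag(31, 19.7, 4, -24.8).
T_J = -D⁻¹(L+U): T[2,3] = -(0.3)/(4) = -0.0750; T[2,2] = 0.
  T[0,:] = [+0.0000  -0.1194  +0.0452  -0.0129]
  T[1,:] = [-0.0254  +0.0000  -0.1015  +0.0508]
  T[2,:] = [-0.5250  -0.7500  +0.0000  -0.0750]
  T[3,:] = [-0.1129  -0.0484  +0.0161  +0.0000]
moduli |λ_i(T)| = 0.2746, 0.1709, 0.0665, 0.0665.
spectral radius ρ = 0.2746; 0.2746 < 1: convergent.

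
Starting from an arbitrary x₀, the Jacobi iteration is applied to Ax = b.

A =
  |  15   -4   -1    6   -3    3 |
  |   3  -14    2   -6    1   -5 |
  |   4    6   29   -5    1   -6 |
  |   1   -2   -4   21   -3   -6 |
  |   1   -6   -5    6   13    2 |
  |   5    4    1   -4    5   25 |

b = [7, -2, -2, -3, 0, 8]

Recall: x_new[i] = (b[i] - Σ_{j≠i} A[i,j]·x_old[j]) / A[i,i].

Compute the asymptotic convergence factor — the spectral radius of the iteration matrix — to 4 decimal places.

A = D + L + U where D = diag(15, -14, 29, 21, 13, 25).
T_J = -D⁻¹(L+U): T[1,2] = -(2)/(-14) = +0.1429; T[1,1] = 0.
  T[0,:] = [+0.0000 +0.2667 +0.0667 -0.4000 +0.2000 -0.2000]
  T[1,:] = [+0.2143 +0.0000 +0.1429 -0.4286 +0.0714 -0.3571]
  T[2,:] = [-0.1379 -0.2069 +0.0000 +0.1724 -0.0345 +0.2069]
  T[3,:] = [-0.0476 +0.0952 +0.1905 +0.0000 +0.1429 +0.2857]
  T[4,:] = [-0.0769 +0.4615 +0.3846 -0.4615 +0.0000 -0.1538]
  T[5,:] = [-0.2000 -0.1600 -0.0400 +0.1600 -0.2000 +0.0000]
|λ(T)| sorted: 0.6283, 0.3317, 0.3317, 0.2041, 0.2041, 0.0394.
ρ(T) = max|λ| = 0.6283; 0.6283 < 1, so it converges for any x₀.

0.6283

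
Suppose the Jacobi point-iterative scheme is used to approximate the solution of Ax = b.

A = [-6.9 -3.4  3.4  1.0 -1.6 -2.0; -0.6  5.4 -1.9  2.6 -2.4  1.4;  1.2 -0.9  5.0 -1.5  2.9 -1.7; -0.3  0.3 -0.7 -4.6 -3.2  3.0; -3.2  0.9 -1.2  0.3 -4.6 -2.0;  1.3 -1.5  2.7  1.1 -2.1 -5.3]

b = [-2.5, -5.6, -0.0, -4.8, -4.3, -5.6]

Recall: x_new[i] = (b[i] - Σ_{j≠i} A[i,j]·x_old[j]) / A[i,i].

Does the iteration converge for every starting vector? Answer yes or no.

Let D = diag(-6.9, 5.4, 5, -4.6, -4.6, -5.3); L, U the strict triangles.
Jacobi: T = -D⁻¹(L+U), T[2,5] = -(-1.7)/(5) = +0.3400; T[2,2] = 0.
  T[0,:] = [+0.0000  -0.4928  +0.4928  +0.1449  -0.2319  -0.2899]
  T[1,:] = [+0.1111  +0.0000  +0.3519  -0.4815  +0.4444  -0.2593]
  T[2,:] = [-0.2400  +0.1800  +0.0000  +0.3000  -0.5800  +0.3400]
  T[3,:] = [-0.0652  +0.0652  -0.1522  +0.0000  -0.6957  +0.6522]
  T[4,:] = [-0.6957  +0.1957  -0.2609  +0.0652  +0.0000  -0.4348]
  T[5,:] = [+0.2453  -0.2830  +0.5094  +0.2075  -0.3962  +0.0000]
|roots of det(T-λI)|: 1.2212, 0.8709, 0.8709, 0.3644, 0.2865, 0.1029.
ρ = 1.2212; 1.2212 > 1: divergent.

no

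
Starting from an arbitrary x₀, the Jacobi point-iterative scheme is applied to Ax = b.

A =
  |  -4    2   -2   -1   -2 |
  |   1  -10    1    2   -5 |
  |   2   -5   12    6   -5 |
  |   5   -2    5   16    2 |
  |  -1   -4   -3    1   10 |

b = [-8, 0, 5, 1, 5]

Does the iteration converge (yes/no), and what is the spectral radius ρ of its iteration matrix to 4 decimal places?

Write A = D+L+U with D = diag(-4, -10, 12, 16, 10).
Jacobi T = -D⁻¹(L+U): T[0,3] = -(-1)/(-4) = -0.2500; T[0,0] = 0.
  T[0,:] = [+0.0000 +0.5000 -0.5000 -0.2500 -0.5000]
  T[1,:] = [+0.1000 +0.0000 +0.1000 +0.2000 -0.5000]
  T[2,:] = [-0.1667 +0.4167 +0.0000 -0.5000 +0.4167]
  T[3,:] = [-0.3125 +0.1250 -0.3125 +0.0000 -0.1250]
  T[4,:] = [+0.1000 +0.4000 +0.3000 -0.1000 +0.0000]
eigenvalue magnitudes: 0.8497, 0.4594, 0.4594, 0.2510, 0.2510.
ρ(T) = max|λ| = 0.8497; 0.8497 < 1: convergent.

yes, ρ = 0.8497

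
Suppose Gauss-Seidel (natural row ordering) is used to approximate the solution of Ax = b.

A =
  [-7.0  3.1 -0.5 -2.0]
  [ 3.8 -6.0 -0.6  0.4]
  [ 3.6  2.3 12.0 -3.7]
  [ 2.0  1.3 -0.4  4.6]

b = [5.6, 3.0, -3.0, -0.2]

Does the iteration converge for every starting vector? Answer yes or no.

yes

Let D = diag(-7, -6, 12, 4.6); L, U the strict triangles.
Gauss-Seidel: T = -(D+L)⁻¹U, row 0 first, T[0,2] = -(-0.5)/(-7) = -0.0714; later rows by forward substitution.
  T[0,:] = [+0.0000, +0.4429, -0.0714, -0.2857]
  T[1,:] = [+0.0000, +0.2805, -0.1452, -0.1143]
  T[2,:] = [+0.0000, -0.1866, +0.0493, +0.4160]
  T[3,:] = [+0.0000, -0.2880, +0.0764, +0.1927]
moduli |λ_i(T)| = 0.5664, 0.1024, 0.1024, 0.0000.
spectral radius ρ = 0.5664; 0.5664 < 1 ⇒ converges.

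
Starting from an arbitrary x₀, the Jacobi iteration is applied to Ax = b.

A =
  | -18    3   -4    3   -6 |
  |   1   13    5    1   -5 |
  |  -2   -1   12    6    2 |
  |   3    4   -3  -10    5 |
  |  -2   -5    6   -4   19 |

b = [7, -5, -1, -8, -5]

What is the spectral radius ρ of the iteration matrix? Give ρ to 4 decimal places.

Split A = D + L + U, D = diag(-18, 13, 12, -10, 19).
Jacobi T = -D⁻¹(L+U): T[1,0] = -(1)/(13) = -0.0769; T[1,1] = 0.
  T[0,:] = [+0.0000  +0.1667  -0.2222  +0.1667  -0.3333]
  T[1,:] = [-0.0769  +0.0000  -0.3846  -0.0769  +0.3846]
  T[2,:] = [+0.1667  +0.0833  +0.0000  -0.5000  -0.1667]
  T[3,:] = [+0.3000  +0.4000  -0.3000  +0.0000  +0.5000]
  T[4,:] = [+0.1053  +0.2632  -0.3158  +0.2105  +0.0000]
eigenvalue magnitudes: 0.8205, 0.4323, 0.4323, 0.3167, 0.0329.
ρ(T) = max|λ| = 0.8205; 0.8205 < 1 ⇒ converges.

0.8205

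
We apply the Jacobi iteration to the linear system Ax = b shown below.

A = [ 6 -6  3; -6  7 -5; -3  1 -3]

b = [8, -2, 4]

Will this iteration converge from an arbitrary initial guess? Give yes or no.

no

Diagonal D = diag(6, 7, -3); L, U strict lower/upper.
Jacobi: T = -D⁻¹(L+U), T[2,0] = -(-3)/(-3) = -1.0000; T[2,2] = 0.
  T[0,:] = [+0.0000 +1.0000 -0.5000]
  T[1,:] = [+0.8571 +0.0000 +0.7143]
  T[2,:] = [-1.0000 +0.3333 +0.0000]
eigenvalue magnitudes: 1.4752, 0.7623, 0.7623.
ρ(T) = max|λ| = 1.4752; 1.4752 > 1 ⇒ diverges.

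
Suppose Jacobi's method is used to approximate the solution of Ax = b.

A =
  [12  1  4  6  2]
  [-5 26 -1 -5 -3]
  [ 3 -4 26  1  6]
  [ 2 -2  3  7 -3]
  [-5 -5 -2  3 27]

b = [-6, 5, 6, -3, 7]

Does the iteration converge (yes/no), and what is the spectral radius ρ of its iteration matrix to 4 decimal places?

yes, ρ = 0.6180

Let D = diag(12, 26, 26, 7, 27); L, U the strict triangles.
Jacobi T = -D⁻¹(L+U): T[2,3] = -(1)/(26) = -0.0385; T[2,2] = 0.
  T[0,:] = [+0.0000, -0.0833, -0.3333, -0.5000, -0.1667]
  T[1,:] = [+0.1923, +0.0000, +0.0385, +0.1923, +0.1154]
  T[2,:] = [-0.1154, +0.1538, +0.0000, -0.0385, -0.2308]
  T[3,:] = [-0.2857, +0.2857, -0.4286, +0.0000, +0.4286]
  T[4,:] = [+0.1852, +0.1852, +0.0741, -0.1111, +0.0000]
|eigenvalues of T|: 0.6180, 0.4445, 0.4445, 0.2067, 0.2067.
ρ = 0.6180; 0.6180 < 1 ⇒ converges.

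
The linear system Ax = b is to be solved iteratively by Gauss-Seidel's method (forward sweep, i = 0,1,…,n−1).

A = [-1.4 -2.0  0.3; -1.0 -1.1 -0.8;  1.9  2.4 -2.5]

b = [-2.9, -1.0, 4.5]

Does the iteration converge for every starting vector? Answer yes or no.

Write A = D+L+U with D = diag(-1.4, -1.1, -2.5).
Gauss-Seidel: T = -(D+L)⁻¹U, row 0 first, T[0,1] = -(-2)/(-1.4) = -1.4286; later rows by forward substitution.
  T[0,:] = [+0.0000, -1.4286, +0.2143]
  T[1,:] = [+0.0000, +1.2987, -0.9221]
  T[2,:] = [+0.0000, +0.1610, -0.7223]
|eigenvalues of T|: 1.2223, 0.6460, 0.0000.
ρ(T) = max|λ| = 1.2223; 1.2223 > 1: divergent.

no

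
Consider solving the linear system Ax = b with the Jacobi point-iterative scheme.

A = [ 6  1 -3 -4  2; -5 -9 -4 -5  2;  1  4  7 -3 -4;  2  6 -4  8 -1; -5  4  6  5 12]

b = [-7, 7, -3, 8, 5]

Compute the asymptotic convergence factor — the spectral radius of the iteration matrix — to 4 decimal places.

1.1754

Write A = D+L+U with D = diag(6, -9, 7, 8, 12).
Jacobi T = -D⁻¹(L+U): T[4,2] = -(6)/(12) = -0.5000; T[4,4] = 0.
  T[0,:] = [+0.0000, -0.1667, +0.5000, +0.6667, -0.3333]
  T[1,:] = [-0.5556, +0.0000, -0.4444, -0.5556, +0.2222]
  T[2,:] = [-0.1429, -0.5714, +0.0000, +0.4286, +0.5714]
  T[3,:] = [-0.2500, -0.7500, +0.5000, +0.0000, +0.1250]
  T[4,:] = [+0.4167, -0.3333, -0.5000, -0.4167, +0.0000]
eigenvalue magnitudes: 1.1754, 0.8504, 0.8504, 0.4466, 0.4466.
ρ(T) = max|λ| = 1.1754; 1.1754 > 1, so it fails to converge.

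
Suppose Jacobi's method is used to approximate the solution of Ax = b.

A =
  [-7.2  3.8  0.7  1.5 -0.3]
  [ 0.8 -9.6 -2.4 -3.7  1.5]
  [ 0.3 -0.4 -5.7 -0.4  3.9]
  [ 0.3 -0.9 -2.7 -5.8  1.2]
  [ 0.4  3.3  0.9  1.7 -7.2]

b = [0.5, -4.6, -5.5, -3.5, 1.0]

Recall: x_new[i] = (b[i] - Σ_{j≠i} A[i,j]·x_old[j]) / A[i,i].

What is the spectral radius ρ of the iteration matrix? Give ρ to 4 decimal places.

0.8446

A = D + L + U where D = diag(-7.2, -9.6, -5.7, -5.8, -7.2).
Jacobi T = -D⁻¹(L+U): T[4,3] = -(1.7)/(-7.2) = +0.2361; T[4,4] = 0.
  T[0,:] = [+0.0000  +0.5278  +0.0972  +0.2083  -0.0417]
  T[1,:] = [+0.0833  +0.0000  -0.2500  -0.3854  +0.1562]
  T[2,:] = [+0.0526  -0.0702  +0.0000  -0.0702  +0.6842]
  T[3,:] = [+0.0517  -0.1552  -0.4655  +0.0000  +0.2069]
  T[4,:] = [+0.0556  +0.4583  +0.1250  +0.2361  +0.0000]
|roots of det(T-λI)|: 0.8446, 0.4387, 0.4387, 0.4134, 0.0626.
ρ(T) = max|λ| = 0.8446; 0.8446 < 1, so it converges for any x₀.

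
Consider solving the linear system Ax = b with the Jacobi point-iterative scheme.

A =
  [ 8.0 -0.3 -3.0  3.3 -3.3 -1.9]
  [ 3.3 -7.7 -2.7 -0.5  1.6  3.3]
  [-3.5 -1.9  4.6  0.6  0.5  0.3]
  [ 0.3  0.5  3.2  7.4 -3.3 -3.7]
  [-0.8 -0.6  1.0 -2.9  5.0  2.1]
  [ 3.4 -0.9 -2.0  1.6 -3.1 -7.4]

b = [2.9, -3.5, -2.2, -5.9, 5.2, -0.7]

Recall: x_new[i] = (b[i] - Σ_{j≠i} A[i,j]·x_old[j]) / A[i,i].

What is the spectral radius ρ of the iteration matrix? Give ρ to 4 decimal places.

1.1433

Split A = D + L + U, D = diag(8, -7.7, 4.6, 7.4, 5, -7.4).
Jacobi T = -D⁻¹(L+U): T[2,5] = -(0.3)/(4.6) = -0.0652; T[2,2] = 0.
  T[0,:] = [+0.0000, +0.0375, +0.3750, -0.4125, +0.4125, +0.2375]
  T[1,:] = [+0.4286, +0.0000, -0.3506, -0.0649, +0.2078, +0.4286]
  T[2,:] = [+0.7609, +0.4130, +0.0000, -0.1304, -0.1087, -0.0652]
  T[3,:] = [-0.0405, -0.0676, -0.4324, +0.0000, +0.4459, +0.5000]
  T[4,:] = [+0.1600, +0.1200, -0.2000, +0.5800, +0.0000, -0.4200]
  T[5,:] = [+0.4595, -0.1216, -0.2703, +0.2162, -0.4189, +0.0000]
moduli |λ_i(T)| = 1.1433, 0.6501, 0.5780, 0.2740, 0.2740, 0.0317.
ρ = 1.1433; 1.1433 > 1 ⇒ diverges.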